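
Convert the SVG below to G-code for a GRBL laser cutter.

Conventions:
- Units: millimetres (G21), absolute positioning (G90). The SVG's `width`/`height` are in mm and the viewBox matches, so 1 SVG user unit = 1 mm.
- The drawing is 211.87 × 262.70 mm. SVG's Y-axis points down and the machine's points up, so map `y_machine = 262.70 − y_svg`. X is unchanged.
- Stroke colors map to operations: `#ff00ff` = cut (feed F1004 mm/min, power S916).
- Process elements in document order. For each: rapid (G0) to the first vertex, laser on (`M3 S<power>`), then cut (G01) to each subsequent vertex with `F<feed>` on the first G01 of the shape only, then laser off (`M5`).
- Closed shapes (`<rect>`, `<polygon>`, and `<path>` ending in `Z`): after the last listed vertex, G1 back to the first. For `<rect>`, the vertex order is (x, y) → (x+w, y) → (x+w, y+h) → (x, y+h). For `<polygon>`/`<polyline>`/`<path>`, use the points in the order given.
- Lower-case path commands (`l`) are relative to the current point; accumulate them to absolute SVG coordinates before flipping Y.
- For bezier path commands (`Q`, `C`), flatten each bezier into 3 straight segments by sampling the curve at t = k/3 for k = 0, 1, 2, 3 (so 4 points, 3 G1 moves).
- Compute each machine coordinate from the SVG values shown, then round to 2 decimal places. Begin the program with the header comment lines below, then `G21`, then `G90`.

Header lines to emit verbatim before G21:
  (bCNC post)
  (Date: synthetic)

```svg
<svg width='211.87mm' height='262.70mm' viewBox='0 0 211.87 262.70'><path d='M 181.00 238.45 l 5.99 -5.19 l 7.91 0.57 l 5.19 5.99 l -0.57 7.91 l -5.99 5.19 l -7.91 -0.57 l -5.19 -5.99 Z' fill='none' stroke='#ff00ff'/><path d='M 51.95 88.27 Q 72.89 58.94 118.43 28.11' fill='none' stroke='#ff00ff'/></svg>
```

1 u = 1 mm; y_m = 262.70 − y.

[1] `<path>` regular polygon, #ff00ff→cut S916 F1004: (181.00,24.25) → (186.99,29.44) → (194.90,28.87) → (200.09,22.88) → (199.52,14.97) → (193.53,9.78) → (185.62,10.35) → (180.43,16.34) → (181.00,24.25) (closed)

[2] `<path>` quadratic bezier, #ff00ff→cut S916 F1004: (51.95,174.43) → (68.64,194.15) → (90.80,214.20) → (118.43,234.59)

(bCNC post)
(Date: synthetic)
G21
G90
G0 X181.00 Y24.25
M3 S916
G01 X186.99 Y29.44 F1004
G01 X194.90 Y28.87
G01 X200.09 Y22.88
G01 X199.52 Y14.97
G01 X193.53 Y9.78
G01 X185.62 Y10.35
G01 X180.43 Y16.34
G01 X181.00 Y24.25
M5
G0 X51.95 Y174.43
M3 S916
G01 X68.64 Y194.15 F1004
G01 X90.80 Y214.20
G01 X118.43 Y234.59
M5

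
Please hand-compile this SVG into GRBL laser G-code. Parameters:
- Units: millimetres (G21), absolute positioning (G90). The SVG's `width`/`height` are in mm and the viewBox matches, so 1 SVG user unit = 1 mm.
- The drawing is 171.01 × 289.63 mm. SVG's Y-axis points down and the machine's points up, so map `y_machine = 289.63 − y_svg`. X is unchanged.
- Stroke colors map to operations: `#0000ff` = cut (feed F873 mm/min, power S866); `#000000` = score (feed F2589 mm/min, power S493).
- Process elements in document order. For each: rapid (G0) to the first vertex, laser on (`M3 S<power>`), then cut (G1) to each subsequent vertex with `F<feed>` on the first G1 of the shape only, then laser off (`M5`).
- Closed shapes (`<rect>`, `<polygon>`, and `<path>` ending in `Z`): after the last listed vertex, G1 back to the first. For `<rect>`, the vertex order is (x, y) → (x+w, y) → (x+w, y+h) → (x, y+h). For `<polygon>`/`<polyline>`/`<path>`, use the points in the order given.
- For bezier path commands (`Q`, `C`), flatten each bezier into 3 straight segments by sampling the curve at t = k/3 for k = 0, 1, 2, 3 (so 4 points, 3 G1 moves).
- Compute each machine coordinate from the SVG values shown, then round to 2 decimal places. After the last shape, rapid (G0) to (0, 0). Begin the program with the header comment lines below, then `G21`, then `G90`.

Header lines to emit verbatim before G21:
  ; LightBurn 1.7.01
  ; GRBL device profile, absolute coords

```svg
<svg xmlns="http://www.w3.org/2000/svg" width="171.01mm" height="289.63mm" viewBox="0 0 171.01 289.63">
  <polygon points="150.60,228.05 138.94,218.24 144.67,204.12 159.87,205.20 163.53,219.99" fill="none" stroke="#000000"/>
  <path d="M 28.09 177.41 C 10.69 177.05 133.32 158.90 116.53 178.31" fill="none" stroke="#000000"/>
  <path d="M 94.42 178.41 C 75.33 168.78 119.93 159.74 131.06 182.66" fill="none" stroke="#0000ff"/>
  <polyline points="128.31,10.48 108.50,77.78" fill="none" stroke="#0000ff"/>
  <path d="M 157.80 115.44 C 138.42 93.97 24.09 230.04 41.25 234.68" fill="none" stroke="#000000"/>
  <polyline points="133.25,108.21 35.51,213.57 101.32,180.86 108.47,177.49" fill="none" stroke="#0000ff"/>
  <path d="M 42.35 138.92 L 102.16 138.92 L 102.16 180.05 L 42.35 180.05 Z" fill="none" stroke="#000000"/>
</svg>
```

viewBox `0 0 171.01 289.63` with mm width/height → 1 unit = 1 mm. Flip: y_m = 289.63 − y_svg.

**Shape 1** — `<polygon>` regular polygon, stroke `#000000` → score (S493, F2589). Machine vertices: (150.60,61.58) → (138.94,71.39) → (144.67,85.51) → (159.87,84.43) → (163.53,69.64) → (150.60,61.58). Closed: final G1 returns to the first vertex.

**Shape 2** — `<path>` cubic bezier, stroke `#000000` → score (S493, F2589). Control points (SVG): P0=(28.09,177.41), P1=(10.69,177.05), P2=(133.32,158.90), P3=(116.53,178.31); sampled at t=k/3. Machine vertices: (28.09,112.22) → (47.02,116.46) → (97.20,120.26) → (116.53,111.32). Open path.

**Shape 3** — `<path>` cubic bezier, stroke `#0000ff` → cut (S866, F873). Control points (SVG): P0=(94.42,178.41), P1=(75.33,168.78), P2=(119.93,159.74), P3=(131.06,182.66); sampled at t=k/3. Machine vertices: (94.42,111.22) → (92.96,119.49) → (112.37,120.40) → (131.06,106.97). Open path.

**Shape 4** — `<polyline>` line segment, stroke `#0000ff` → cut (S866, F873). Machine vertices: (128.31,279.15) → (108.50,211.85). Open path.

**Shape 5** — `<path>` cubic bezier, stroke `#000000` → score (S493, F2589). Control points (SVG): P0=(157.80,115.44), P1=(138.42,93.97), P2=(24.09,230.04), P3=(41.25,234.68); sampled at t=k/3. Machine vertices: (157.80,174.19) → (115.16,153.85) → (59.53,92.70) → (41.25,54.95). Open path.

**Shape 6** — `<polyline>` open polyline, stroke `#0000ff` → cut (S866, F873). Machine vertices: (133.25,181.42) → (35.51,76.06) → (101.32,108.77) → (108.47,112.14). Open path.

**Shape 7** — `<path>` rectangle, stroke `#000000` → score (S493, F2589). Machine vertices: (42.35,150.71) → (102.16,150.71) → (102.16,109.58) → (42.35,109.58) → (42.35,150.71). Closed: final G1 returns to the first vertex.

; LightBurn 1.7.01
; GRBL device profile, absolute coords
G21
G90
G0 X150.60 Y61.58
M3 S493
G1 X138.94 Y71.39 F2589
G1 X144.67 Y85.51
G1 X159.87 Y84.43
G1 X163.53 Y69.64
G1 X150.60 Y61.58
M5
G0 X28.09 Y112.22
M3 S493
G1 X47.02 Y116.46 F2589
G1 X97.20 Y120.26
G1 X116.53 Y111.32
M5
G0 X94.42 Y111.22
M3 S866
G1 X92.96 Y119.49 F873
G1 X112.37 Y120.40
G1 X131.06 Y106.97
M5
G0 X128.31 Y279.15
M3 S866
G1 X108.50 Y211.85 F873
M5
G0 X157.80 Y174.19
M3 S493
G1 X115.16 Y153.85 F2589
G1 X59.53 Y92.70
G1 X41.25 Y54.95
M5
G0 X133.25 Y181.42
M3 S866
G1 X35.51 Y76.06 F873
G1 X101.32 Y108.77
G1 X108.47 Y112.14
M5
G0 X42.35 Y150.71
M3 S493
G1 X102.16 Y150.71 F2589
G1 X102.16 Y109.58
G1 X42.35 Y109.58
G1 X42.35 Y150.71
M5
G0 X0.00 Y0.00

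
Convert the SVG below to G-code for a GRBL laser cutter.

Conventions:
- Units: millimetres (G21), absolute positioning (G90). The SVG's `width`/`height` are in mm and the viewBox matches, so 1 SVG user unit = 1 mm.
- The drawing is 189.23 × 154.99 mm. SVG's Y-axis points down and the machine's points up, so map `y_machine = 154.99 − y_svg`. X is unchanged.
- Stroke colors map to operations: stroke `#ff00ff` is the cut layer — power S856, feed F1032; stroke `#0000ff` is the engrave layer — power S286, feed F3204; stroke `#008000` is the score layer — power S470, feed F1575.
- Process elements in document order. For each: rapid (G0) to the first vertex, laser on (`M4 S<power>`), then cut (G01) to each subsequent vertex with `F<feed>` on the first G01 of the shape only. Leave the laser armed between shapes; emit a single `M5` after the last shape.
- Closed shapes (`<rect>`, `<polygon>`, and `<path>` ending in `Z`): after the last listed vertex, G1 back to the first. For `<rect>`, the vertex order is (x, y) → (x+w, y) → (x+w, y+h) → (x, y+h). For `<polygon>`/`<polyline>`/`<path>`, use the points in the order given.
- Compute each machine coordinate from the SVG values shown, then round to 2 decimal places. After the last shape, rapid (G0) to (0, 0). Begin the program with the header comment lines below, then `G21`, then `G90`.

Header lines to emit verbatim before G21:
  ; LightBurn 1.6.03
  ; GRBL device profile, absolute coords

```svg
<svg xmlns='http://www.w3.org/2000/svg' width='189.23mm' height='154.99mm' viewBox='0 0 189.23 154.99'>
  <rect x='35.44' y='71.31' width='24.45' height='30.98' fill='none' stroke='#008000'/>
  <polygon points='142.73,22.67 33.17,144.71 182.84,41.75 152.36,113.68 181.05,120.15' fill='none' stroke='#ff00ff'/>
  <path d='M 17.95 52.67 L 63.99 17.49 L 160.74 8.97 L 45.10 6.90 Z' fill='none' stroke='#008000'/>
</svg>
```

; LightBurn 1.6.03
; GRBL device profile, absolute coords
G21
G90
G0 X35.44 Y83.68
M4 S470
G01 X59.89 Y83.68 F1575
G01 X59.89 Y52.70
G01 X35.44 Y52.70
G01 X35.44 Y83.68
G0 X142.73 Y132.32
M4 S856
G01 X33.17 Y10.28 F1032
G01 X182.84 Y113.24
G01 X152.36 Y41.31
G01 X181.05 Y34.84
G01 X142.73 Y132.32
G0 X17.95 Y102.32
M4 S470
G01 X63.99 Y137.50 F1575
G01 X160.74 Y146.02
G01 X45.10 Y148.09
G01 X17.95 Y102.32
M5
G0 X0.00 Y0.00

viewBox `0 0 189.23 154.99` with mm width/height → 1 unit = 1 mm. Flip: y_m = 154.99 − y_svg.

**Shape 1** — `<rect>` rectangle, stroke `#008000` → score (S470, F1575). Machine vertices: (35.44,83.68) → (59.89,83.68) → (59.89,52.70) → (35.44,52.70) → (35.44,83.68). Closed: final G1 returns to the first vertex.

**Shape 2** — `<polygon>` closed polygon, stroke `#ff00ff` → cut (S856, F1032). Machine vertices: (142.73,132.32) → (33.17,10.28) → (182.84,113.24) → (152.36,41.31) → (181.05,34.84) → (142.73,132.32). Closed: final G1 returns to the first vertex.

**Shape 3** — `<path>` closed polygon, stroke `#008000` → score (S470, F1575). Machine vertices: (17.95,102.32) → (63.99,137.50) → (160.74,146.02) → (45.10,148.09) → (17.95,102.32). Closed: final G1 returns to the first vertex.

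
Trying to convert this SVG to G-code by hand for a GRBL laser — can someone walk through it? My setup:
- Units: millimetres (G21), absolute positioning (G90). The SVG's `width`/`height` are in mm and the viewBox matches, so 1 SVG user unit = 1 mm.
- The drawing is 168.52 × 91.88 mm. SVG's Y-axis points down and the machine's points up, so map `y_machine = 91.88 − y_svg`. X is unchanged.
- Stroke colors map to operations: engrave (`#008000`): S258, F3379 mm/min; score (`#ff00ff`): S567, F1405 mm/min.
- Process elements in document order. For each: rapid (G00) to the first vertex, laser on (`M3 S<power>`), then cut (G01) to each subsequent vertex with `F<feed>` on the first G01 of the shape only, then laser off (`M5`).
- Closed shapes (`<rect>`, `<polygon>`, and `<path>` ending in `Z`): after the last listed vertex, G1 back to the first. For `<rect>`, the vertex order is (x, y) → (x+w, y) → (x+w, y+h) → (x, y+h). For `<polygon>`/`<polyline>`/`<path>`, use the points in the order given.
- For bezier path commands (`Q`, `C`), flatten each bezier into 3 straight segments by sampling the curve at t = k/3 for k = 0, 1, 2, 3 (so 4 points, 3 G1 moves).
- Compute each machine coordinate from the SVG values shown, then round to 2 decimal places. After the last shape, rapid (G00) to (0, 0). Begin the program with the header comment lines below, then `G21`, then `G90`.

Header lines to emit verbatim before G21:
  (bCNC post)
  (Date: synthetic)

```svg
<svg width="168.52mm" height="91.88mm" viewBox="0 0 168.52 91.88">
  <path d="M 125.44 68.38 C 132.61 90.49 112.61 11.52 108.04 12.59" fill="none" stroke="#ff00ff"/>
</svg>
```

viewBox `0 0 168.52 91.88` with mm width/height → 1 unit = 1 mm. Flip: y_m = 91.88 − y_svg.

**Shape 1** — `<path>` cubic bezier, stroke `#ff00ff` → score (S567, F1405). Control points (SVG): P0=(125.44,68.38), P1=(132.61,90.49), P2=(112.61,11.52), P3=(108.04,12.59); sampled at t=k/3. Machine vertices: (125.44,23.50) → (125.13,28.38) → (116.18,60.39) → (108.04,79.29). Open path.

(bCNC post)
(Date: synthetic)
G21
G90
G00 X125.44 Y23.50
M3 S567
G01 X125.13 Y28.38 F1405
G01 X116.18 Y60.39
G01 X108.04 Y79.29
M5
G00 X0.00 Y0.00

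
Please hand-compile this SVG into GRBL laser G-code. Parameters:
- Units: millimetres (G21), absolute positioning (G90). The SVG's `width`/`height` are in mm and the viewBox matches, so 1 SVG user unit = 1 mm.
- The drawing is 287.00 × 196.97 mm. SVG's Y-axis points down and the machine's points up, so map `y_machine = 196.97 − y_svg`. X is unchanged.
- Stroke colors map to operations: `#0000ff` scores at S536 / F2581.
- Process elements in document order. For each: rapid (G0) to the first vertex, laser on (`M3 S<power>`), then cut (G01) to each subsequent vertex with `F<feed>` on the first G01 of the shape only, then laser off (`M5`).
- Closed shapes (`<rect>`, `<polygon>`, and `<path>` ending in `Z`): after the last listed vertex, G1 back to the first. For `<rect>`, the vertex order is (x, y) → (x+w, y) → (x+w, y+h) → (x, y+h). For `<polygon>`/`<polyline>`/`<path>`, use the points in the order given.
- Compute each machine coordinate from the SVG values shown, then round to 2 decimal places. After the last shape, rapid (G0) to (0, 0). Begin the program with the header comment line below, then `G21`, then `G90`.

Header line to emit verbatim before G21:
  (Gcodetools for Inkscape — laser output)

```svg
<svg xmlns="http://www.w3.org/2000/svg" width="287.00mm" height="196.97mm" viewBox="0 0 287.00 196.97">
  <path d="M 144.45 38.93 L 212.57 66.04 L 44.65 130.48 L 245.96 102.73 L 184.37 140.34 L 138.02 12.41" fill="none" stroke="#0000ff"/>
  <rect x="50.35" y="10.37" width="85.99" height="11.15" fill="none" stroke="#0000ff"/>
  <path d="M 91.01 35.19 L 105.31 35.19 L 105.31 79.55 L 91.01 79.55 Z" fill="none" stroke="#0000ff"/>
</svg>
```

(Gcodetools for Inkscape — laser output)
G21
G90
G0 X144.45 Y158.04
M3 S536
G01 X212.57 Y130.93 F2581
G01 X44.65 Y66.49
G01 X245.96 Y94.24
G01 X184.37 Y56.63
G01 X138.02 Y184.56
M5
G0 X50.35 Y186.60
M3 S536
G01 X136.34 Y186.60 F2581
G01 X136.34 Y175.45
G01 X50.35 Y175.45
G01 X50.35 Y186.60
M5
G0 X91.01 Y161.78
M3 S536
G01 X105.31 Y161.78 F2581
G01 X105.31 Y117.42
G01 X91.01 Y117.42
G01 X91.01 Y161.78
M5
G0 X0.00 Y0.00

viewBox `0 0 287.00 196.97` with mm width/height → 1 unit = 1 mm. Flip: y_m = 196.97 − y_svg.

**Shape 1** — `<path>` open polyline, stroke `#0000ff` → score (S536, F2581). Machine vertices: (144.45,158.04) → (212.57,130.93) → (44.65,66.49) → (245.96,94.24) → (184.37,56.63) → (138.02,184.56). Open path.

**Shape 2** — `<rect>` rectangle, stroke `#0000ff` → score (S536, F2581). Machine vertices: (50.35,186.60) → (136.34,186.60) → (136.34,175.45) → (50.35,175.45) → (50.35,186.60). Closed: final G1 returns to the first vertex.

**Shape 3** — `<path>` rectangle, stroke `#0000ff` → score (S536, F2581). Machine vertices: (91.01,161.78) → (105.31,161.78) → (105.31,117.42) → (91.01,117.42) → (91.01,161.78). Closed: final G1 returns to the first vertex.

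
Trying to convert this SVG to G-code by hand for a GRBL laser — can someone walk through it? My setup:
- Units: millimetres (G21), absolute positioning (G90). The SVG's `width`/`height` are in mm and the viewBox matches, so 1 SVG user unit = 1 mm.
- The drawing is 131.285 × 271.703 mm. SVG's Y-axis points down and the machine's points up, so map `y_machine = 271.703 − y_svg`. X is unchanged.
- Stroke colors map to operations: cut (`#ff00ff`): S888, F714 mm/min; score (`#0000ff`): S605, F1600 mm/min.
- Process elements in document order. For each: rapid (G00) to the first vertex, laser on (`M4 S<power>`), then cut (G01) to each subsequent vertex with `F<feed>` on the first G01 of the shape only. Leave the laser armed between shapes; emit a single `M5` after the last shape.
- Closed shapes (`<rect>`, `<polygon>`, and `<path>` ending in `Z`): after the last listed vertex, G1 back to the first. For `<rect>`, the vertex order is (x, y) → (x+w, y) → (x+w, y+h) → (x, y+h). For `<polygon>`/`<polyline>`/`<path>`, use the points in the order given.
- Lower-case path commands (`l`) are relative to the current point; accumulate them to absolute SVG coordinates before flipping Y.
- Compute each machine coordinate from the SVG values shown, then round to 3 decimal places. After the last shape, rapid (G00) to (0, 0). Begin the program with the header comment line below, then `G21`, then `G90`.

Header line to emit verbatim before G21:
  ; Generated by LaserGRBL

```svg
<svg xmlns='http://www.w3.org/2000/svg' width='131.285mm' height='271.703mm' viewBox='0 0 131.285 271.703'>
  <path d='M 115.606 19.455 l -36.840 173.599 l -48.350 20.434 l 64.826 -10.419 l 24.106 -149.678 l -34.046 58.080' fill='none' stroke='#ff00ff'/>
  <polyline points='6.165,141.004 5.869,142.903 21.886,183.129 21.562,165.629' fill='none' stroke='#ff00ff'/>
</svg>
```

1 u = 1 mm; y_m = 271.703 − y.

[1] `<path>` open polyline, #ff00ff→cut S888 F714: (115.606,252.248) → (78.766,78.649) → (30.416,58.215) → (95.242,68.634) → (119.348,218.312) → (85.302,160.232)

[2] `<polyline>` open polyline, #ff00ff→cut S888 F714: (6.165,130.699) → (5.869,128.800) → (21.886,88.574) → (21.562,106.074)

; Generated by LaserGRBL
G21
G90
G00 X115.606 Y252.248
M4 S888
G01 X78.766 Y78.649 F714
G01 X30.416 Y58.215
G01 X95.242 Y68.634
G01 X119.348 Y218.312
G01 X85.302 Y160.232
G00 X6.165 Y130.699
M4 S888
G01 X5.869 Y128.800 F714
G01 X21.886 Y88.574
G01 X21.562 Y106.074
M5
G00 X0.000 Y0.000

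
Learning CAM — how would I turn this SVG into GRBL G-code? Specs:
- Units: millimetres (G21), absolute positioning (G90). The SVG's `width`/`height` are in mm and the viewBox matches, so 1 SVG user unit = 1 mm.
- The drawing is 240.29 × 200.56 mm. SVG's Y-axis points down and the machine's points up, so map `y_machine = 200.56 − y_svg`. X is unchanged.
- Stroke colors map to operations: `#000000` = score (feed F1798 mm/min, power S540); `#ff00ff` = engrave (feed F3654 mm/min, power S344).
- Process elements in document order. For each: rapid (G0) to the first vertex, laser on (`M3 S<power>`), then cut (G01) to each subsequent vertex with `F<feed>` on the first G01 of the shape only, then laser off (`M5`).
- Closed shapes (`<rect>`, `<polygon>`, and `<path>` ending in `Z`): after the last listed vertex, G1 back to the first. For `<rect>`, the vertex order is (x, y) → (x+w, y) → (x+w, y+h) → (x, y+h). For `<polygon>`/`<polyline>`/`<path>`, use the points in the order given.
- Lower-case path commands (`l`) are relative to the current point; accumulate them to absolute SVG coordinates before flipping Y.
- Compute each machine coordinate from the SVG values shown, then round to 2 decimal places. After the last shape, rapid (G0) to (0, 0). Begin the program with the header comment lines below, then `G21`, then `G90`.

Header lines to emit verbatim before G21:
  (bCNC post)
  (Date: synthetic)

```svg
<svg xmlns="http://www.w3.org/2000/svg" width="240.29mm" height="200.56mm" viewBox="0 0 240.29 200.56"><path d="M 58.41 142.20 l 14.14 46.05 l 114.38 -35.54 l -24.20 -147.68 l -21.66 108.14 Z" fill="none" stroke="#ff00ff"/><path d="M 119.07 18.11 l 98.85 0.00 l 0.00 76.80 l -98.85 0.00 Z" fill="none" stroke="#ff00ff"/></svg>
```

(bCNC post)
(Date: synthetic)
G21
G90
G0 X58.41 Y58.36
M3 S344
G01 X72.55 Y12.31 F3654
G01 X186.93 Y47.85
G01 X162.73 Y195.53
G01 X141.07 Y87.39
G01 X58.41 Y58.36
M5
G0 X119.07 Y182.45
M3 S344
G01 X217.92 Y182.45 F3654
G01 X217.92 Y105.65
G01 X119.07 Y105.65
G01 X119.07 Y182.45
M5
G0 X0.00 Y0.00

1 u = 1 mm; y_m = 200.56 − y.

[1] `<path>` closed polygon, #ff00ff→engrave S344 F3654: (58.41,58.36) → (72.55,12.31) → (186.93,47.85) → (162.73,195.53) → (141.07,87.39) → (58.41,58.36) (closed)

[2] `<path>` rectangle, #ff00ff→engrave S344 F3654: (119.07,182.45) → (217.92,182.45) → (217.92,105.65) → (119.07,105.65) → (119.07,182.45) (closed)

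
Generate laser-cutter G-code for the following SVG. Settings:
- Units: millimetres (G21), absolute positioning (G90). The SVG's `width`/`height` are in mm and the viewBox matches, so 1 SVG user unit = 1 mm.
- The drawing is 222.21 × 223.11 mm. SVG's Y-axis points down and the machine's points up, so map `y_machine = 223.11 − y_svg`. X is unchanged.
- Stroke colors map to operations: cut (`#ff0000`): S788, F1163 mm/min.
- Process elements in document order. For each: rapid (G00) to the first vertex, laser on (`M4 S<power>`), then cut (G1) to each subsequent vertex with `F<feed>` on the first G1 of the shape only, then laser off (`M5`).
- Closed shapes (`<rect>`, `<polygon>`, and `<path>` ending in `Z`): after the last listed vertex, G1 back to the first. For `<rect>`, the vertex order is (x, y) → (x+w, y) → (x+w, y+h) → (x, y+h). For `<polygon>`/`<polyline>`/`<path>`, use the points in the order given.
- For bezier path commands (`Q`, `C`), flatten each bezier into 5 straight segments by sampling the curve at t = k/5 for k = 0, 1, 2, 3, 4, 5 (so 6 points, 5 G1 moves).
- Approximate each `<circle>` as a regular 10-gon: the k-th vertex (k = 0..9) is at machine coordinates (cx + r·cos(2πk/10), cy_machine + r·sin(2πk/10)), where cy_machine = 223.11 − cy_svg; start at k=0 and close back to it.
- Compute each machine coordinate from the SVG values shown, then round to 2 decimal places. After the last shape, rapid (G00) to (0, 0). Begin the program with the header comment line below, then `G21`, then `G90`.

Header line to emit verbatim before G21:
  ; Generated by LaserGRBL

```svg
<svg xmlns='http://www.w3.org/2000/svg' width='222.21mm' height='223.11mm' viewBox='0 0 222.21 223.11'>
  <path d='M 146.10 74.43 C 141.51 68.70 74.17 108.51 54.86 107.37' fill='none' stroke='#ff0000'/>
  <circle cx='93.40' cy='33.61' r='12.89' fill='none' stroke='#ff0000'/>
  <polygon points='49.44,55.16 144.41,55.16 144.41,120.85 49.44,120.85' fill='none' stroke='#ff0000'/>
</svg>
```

; Generated by LaserGRBL
G21
G90
G00 X146.10 Y148.68
M4 S788
G1 X136.70 Y147.35 F1163
G1 X117.56 Y139.23
G1 X94.00 Y128.49
G1 X71.32 Y119.28
G1 X54.86 Y115.74
M5
G00 X106.29 Y189.50
M4 S788
G1 X103.83 Y197.08 F1163
G1 X97.38 Y201.76
G1 X89.42 Y201.76
G1 X82.97 Y197.08
G1 X80.51 Y189.50
G1 X82.97 Y181.92
G1 X89.42 Y177.24
G1 X97.38 Y177.24
G1 X103.83 Y181.92
G1 X106.29 Y189.50
M5
G00 X49.44 Y167.95
M4 S788
G1 X144.41 Y167.95 F1163
G1 X144.41 Y102.26
G1 X49.44 Y102.26
G1 X49.44 Y167.95
M5
G00 X0.00 Y0.00

1 u = 1 mm; y_m = 223.11 − y.

[1] `<path>` cubic bezier, #ff0000→cut S788 F1163: (146.10,148.68) → (136.70,147.35) → (117.56,139.23) → (94.00,128.49) → (71.32,119.28) → (54.86,115.74)

[2] `<circle>` circle, #ff0000→cut S788 F1163: (106.29,189.50) → (103.83,197.08) → (97.38,201.76) → (89.42,201.76) → (82.97,197.08) → (80.51,189.50) → (82.97,181.92) → (89.42,177.24) → (97.38,177.24) → (103.83,181.92) → (106.29,189.50) (closed)

[3] `<polygon>` rectangle, #ff0000→cut S788 F1163: (49.44,167.95) → (144.41,167.95) → (144.41,102.26) → (49.44,102.26) → (49.44,167.95) (closed)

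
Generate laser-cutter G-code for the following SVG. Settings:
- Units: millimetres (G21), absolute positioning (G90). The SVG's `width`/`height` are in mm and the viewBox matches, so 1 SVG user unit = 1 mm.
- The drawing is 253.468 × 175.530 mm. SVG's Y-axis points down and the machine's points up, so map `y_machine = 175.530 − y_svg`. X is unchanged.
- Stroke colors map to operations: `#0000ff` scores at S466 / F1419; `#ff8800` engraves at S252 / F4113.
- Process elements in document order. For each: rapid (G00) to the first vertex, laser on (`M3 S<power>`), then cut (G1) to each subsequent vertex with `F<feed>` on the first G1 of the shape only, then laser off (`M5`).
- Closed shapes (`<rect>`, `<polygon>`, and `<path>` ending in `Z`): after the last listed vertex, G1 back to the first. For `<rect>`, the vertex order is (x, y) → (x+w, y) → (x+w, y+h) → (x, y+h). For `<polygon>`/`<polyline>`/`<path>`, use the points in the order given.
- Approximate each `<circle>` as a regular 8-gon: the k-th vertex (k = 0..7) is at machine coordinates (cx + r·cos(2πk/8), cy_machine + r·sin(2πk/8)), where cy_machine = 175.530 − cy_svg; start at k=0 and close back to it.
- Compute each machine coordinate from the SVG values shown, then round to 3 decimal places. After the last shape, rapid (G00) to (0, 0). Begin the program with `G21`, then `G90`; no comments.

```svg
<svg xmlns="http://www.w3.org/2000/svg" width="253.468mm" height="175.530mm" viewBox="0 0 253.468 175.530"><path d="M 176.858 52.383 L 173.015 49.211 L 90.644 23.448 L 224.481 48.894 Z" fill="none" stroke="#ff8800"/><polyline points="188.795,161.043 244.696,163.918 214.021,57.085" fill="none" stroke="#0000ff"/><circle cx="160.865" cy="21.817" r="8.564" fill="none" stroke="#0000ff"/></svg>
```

viewBox `0 0 253.468 175.530` with mm width/height → 1 unit = 1 mm. Flip: y_m = 175.530 − y_svg.

**Shape 1** — `<path>` closed polygon, stroke `#ff8800` → engrave (S252, F4113). Machine vertices: (176.858,123.147) → (173.015,126.319) → (90.644,152.082) → (224.481,126.636) → (176.858,123.147). Closed: final G1 returns to the first vertex.

**Shape 2** — `<polyline>` open polyline, stroke `#0000ff` → score (S466, F1419). Machine vertices: (188.795,14.487) → (244.696,11.612) → (214.021,118.445). Open path.

**Shape 3** — `<circle>` circle, stroke `#0000ff` → score (S466, F1419). Machine vertices: (169.429,153.713) → (166.921,159.769) → (160.865,162.277) → (154.809,159.769) → (152.301,153.713) → (154.809,147.657) → (160.865,145.149) → (166.921,147.657) → (169.429,153.713). Closed: final G1 returns to the first vertex.

G21
G90
G00 X176.858 Y123.147
M3 S252
G1 X173.015 Y126.319 F4113
G1 X90.644 Y152.082
G1 X224.481 Y126.636
G1 X176.858 Y123.147
M5
G00 X188.795 Y14.487
M3 S466
G1 X244.696 Y11.612 F1419
G1 X214.021 Y118.445
M5
G00 X169.429 Y153.713
M3 S466
G1 X166.921 Y159.769 F1419
G1 X160.865 Y162.277
G1 X154.809 Y159.769
G1 X152.301 Y153.713
G1 X154.809 Y147.657
G1 X160.865 Y145.149
G1 X166.921 Y147.657
G1 X169.429 Y153.713
M5
G00 X0.000 Y0.000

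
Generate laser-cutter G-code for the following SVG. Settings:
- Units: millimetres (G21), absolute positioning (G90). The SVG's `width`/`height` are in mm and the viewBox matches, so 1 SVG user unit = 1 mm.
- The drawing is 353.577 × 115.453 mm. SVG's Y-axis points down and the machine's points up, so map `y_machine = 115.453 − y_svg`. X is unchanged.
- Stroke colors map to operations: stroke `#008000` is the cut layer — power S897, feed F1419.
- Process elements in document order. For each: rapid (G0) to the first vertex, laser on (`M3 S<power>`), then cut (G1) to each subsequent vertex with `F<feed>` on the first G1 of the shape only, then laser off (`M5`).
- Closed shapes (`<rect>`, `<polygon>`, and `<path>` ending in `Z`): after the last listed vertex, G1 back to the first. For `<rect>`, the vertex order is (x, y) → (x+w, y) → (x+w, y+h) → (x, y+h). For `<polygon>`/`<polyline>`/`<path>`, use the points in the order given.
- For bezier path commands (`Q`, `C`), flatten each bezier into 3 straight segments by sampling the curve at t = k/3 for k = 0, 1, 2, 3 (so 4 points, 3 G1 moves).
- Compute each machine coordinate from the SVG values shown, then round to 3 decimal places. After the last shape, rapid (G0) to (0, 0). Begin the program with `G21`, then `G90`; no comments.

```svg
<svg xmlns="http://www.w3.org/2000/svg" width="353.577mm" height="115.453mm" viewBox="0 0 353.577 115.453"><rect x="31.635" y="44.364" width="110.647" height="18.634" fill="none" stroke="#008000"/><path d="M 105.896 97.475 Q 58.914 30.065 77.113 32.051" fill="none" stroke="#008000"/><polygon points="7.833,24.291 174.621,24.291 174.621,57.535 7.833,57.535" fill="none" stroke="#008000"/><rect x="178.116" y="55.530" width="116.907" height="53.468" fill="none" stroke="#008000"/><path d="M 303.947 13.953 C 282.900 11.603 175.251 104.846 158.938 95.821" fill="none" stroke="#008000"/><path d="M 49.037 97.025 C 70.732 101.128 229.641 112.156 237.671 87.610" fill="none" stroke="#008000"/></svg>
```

1 u = 1 mm; y_m = 115.453 − y.

[1] `<rect>` rectangle, #008000→cut S897 F1419: (31.635,71.089) → (142.282,71.089) → (142.282,52.455) → (31.635,52.455) → (31.635,71.089) (closed)

[2] `<path>` quadratic bezier, #008000→cut S897 F1419: (105.896,17.978) → (81.817,55.207) → (72.223,77.015) → (77.113,83.402)

[3] `<polygon>` rectangle, #008000→cut S897 F1419: (7.833,91.162) → (174.621,91.162) → (174.621,57.918) → (7.833,57.918) → (7.833,91.162) (closed)

[4] `<rect>` rectangle, #008000→cut S897 F1419: (178.116,59.923) → (295.023,59.923) → (295.023,6.455) → (178.116,6.455) → (178.116,59.923) (closed)

[5] `<path>` cubic bezier, #008000→cut S897 F1419: (303.947,101.500) → (260.623,79.314) → (199.106,37.368) → (158.938,19.632)

[6] `<path>` cubic bezier, #008000→cut S897 F1419: (49.037,18.428) → (105.800,13.591) → (190.018,13.581) → (237.671,27.843)

G21
G90
G0 X31.635 Y71.089
M3 S897
G1 X142.282 Y71.089 F1419
G1 X142.282 Y52.455
G1 X31.635 Y52.455
G1 X31.635 Y71.089
M5
G0 X105.896 Y17.978
M3 S897
G1 X81.817 Y55.207 F1419
G1 X72.223 Y77.015
G1 X77.113 Y83.402
M5
G0 X7.833 Y91.162
M3 S897
G1 X174.621 Y91.162 F1419
G1 X174.621 Y57.918
G1 X7.833 Y57.918
G1 X7.833 Y91.162
M5
G0 X178.116 Y59.923
M3 S897
G1 X295.023 Y59.923 F1419
G1 X295.023 Y6.455
G1 X178.116 Y6.455
G1 X178.116 Y59.923
M5
G0 X303.947 Y101.500
M3 S897
G1 X260.623 Y79.314 F1419
G1 X199.106 Y37.368
G1 X158.938 Y19.632
M5
G0 X49.037 Y18.428
M3 S897
G1 X105.800 Y13.591 F1419
G1 X190.018 Y13.581
G1 X237.671 Y27.843
M5
G0 X0.000 Y0.000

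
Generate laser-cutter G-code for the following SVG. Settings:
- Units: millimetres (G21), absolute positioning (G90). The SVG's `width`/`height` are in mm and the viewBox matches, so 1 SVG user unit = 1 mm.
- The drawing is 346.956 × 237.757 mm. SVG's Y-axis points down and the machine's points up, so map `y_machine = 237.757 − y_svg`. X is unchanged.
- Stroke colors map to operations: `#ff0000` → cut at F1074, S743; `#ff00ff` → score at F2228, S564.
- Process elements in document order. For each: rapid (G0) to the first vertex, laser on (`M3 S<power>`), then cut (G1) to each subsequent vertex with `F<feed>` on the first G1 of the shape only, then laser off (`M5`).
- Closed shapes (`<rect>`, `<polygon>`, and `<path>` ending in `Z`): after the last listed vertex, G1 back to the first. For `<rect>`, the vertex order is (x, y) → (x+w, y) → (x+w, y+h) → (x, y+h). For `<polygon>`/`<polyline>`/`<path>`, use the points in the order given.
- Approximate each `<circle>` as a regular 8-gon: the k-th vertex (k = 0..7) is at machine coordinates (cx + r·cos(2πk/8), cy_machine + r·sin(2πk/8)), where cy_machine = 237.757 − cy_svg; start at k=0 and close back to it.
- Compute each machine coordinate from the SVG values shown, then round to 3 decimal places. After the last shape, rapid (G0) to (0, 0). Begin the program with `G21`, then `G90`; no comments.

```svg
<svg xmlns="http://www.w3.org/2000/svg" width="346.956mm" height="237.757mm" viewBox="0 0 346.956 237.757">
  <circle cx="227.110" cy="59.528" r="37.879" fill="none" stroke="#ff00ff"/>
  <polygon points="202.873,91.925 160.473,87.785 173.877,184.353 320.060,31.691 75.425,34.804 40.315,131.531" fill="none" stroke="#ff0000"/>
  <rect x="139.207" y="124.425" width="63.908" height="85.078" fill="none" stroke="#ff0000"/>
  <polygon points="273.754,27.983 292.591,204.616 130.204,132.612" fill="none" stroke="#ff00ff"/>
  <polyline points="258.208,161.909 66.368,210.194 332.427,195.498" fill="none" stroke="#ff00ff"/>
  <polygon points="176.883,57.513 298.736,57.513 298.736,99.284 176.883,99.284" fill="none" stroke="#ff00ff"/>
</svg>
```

Since the viewBox matches the mm dimensions, user units are millimetres directly. The only transform is the Y-flip y_m = 237.757 − y_svg.

Shape 1 is a circle drawn with `<circle>`. Its stroke #ff00ff means score at S564, F2228. After flipping Y the toolpath is (264.989,178.229) → (253.894,205.013) → (227.110,216.108) → (200.326,205.013) → (189.231,178.229) → (200.326,151.445) → (227.110,140.350) → (253.894,151.445) → (264.989,178.229), returning to the start.

Shape 2 is a closed polygon drawn with `<polygon>`. Its stroke #ff0000 means cut at S743, F1074. After flipping Y the toolpath is (202.873,145.832) → (160.473,149.972) → (173.877,53.404) → (320.060,206.066) → (75.425,202.953) → (40.315,106.226) → (202.873,145.832), returning to the start.

Shape 3 is a rectangle drawn with `<rect>`. Its stroke #ff0000 means cut at S743, F1074. After flipping Y the toolpath is (139.207,113.332) → (203.115,113.332) → (203.115,28.254) → (139.207,28.254) → (139.207,113.332), returning to the start.

Shape 4 is a regular polygon drawn with `<polygon>`. Its stroke #ff00ff means score at S564, F2228. After flipping Y the toolpath is (273.754,209.774) → (292.591,33.141) → (130.204,105.145) → (273.754,209.774), returning to the start.

Shape 5 is a open polyline drawn with `<polyline>`. Its stroke #ff00ff means score at S564, F2228. After flipping Y the toolpath is (258.208,75.848) → (66.368,27.563) → (332.427,42.259).

Shape 6 is a rectangle drawn with `<polygon>`. Its stroke #ff00ff means score at S564, F2228. After flipping Y the toolpath is (176.883,180.244) → (298.736,180.244) → (298.736,138.473) → (176.883,138.473) → (176.883,180.244), returning to the start.

G21
G90
G0 X264.989 Y178.229
M3 S564
G1 X253.894 Y205.013 F2228
G1 X227.110 Y216.108
G1 X200.326 Y205.013
G1 X189.231 Y178.229
G1 X200.326 Y151.445
G1 X227.110 Y140.350
G1 X253.894 Y151.445
G1 X264.989 Y178.229
M5
G0 X202.873 Y145.832
M3 S743
G1 X160.473 Y149.972 F1074
G1 X173.877 Y53.404
G1 X320.060 Y206.066
G1 X75.425 Y202.953
G1 X40.315 Y106.226
G1 X202.873 Y145.832
M5
G0 X139.207 Y113.332
M3 S743
G1 X203.115 Y113.332 F1074
G1 X203.115 Y28.254
G1 X139.207 Y28.254
G1 X139.207 Y113.332
M5
G0 X273.754 Y209.774
M3 S564
G1 X292.591 Y33.141 F2228
G1 X130.204 Y105.145
G1 X273.754 Y209.774
M5
G0 X258.208 Y75.848
M3 S564
G1 X66.368 Y27.563 F2228
G1 X332.427 Y42.259
M5
G0 X176.883 Y180.244
M3 S564
G1 X298.736 Y180.244 F2228
G1 X298.736 Y138.473
G1 X176.883 Y138.473
G1 X176.883 Y180.244
M5
G0 X0.000 Y0.000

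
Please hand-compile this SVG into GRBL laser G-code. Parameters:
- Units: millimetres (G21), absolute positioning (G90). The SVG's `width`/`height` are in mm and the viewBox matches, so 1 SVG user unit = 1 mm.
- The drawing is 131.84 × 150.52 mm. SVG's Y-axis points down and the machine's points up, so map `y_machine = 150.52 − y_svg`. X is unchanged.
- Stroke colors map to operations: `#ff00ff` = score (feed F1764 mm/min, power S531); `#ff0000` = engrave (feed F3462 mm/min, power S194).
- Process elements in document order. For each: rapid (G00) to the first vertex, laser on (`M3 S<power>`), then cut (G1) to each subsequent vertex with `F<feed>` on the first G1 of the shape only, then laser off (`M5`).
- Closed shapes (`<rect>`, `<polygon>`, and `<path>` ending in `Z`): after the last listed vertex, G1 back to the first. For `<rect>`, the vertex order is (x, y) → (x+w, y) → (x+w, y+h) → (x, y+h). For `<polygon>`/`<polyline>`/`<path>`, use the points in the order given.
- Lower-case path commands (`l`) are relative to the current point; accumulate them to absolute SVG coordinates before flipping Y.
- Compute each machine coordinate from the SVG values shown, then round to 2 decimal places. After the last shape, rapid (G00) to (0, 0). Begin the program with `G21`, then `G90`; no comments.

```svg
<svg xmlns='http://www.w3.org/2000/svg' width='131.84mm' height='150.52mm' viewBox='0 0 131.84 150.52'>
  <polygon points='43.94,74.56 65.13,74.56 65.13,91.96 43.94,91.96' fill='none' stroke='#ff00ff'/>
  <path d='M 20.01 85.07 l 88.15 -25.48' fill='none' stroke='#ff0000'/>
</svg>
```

viewBox `0 0 131.84 150.52` with mm width/height → 1 unit = 1 mm. Flip: y_m = 150.52 − y_svg.

**Shape 1** — `<polygon>` rectangle, stroke `#ff00ff` → score (S531, F1764). Machine vertices: (43.94,75.96) → (65.13,75.96) → (65.13,58.56) → (43.94,58.56) → (43.94,75.96). Closed: final G1 returns to the first vertex.

**Shape 2** — `<path>` line segment, stroke `#ff0000` → engrave (S194, F3462). Machine vertices: (20.01,65.45) → (108.16,90.93). Open path.

G21
G90
G00 X43.94 Y75.96
M3 S531
G1 X65.13 Y75.96 F1764
G1 X65.13 Y58.56
G1 X43.94 Y58.56
G1 X43.94 Y75.96
M5
G00 X20.01 Y65.45
M3 S194
G1 X108.16 Y90.93 F3462
M5
G00 X0.00 Y0.00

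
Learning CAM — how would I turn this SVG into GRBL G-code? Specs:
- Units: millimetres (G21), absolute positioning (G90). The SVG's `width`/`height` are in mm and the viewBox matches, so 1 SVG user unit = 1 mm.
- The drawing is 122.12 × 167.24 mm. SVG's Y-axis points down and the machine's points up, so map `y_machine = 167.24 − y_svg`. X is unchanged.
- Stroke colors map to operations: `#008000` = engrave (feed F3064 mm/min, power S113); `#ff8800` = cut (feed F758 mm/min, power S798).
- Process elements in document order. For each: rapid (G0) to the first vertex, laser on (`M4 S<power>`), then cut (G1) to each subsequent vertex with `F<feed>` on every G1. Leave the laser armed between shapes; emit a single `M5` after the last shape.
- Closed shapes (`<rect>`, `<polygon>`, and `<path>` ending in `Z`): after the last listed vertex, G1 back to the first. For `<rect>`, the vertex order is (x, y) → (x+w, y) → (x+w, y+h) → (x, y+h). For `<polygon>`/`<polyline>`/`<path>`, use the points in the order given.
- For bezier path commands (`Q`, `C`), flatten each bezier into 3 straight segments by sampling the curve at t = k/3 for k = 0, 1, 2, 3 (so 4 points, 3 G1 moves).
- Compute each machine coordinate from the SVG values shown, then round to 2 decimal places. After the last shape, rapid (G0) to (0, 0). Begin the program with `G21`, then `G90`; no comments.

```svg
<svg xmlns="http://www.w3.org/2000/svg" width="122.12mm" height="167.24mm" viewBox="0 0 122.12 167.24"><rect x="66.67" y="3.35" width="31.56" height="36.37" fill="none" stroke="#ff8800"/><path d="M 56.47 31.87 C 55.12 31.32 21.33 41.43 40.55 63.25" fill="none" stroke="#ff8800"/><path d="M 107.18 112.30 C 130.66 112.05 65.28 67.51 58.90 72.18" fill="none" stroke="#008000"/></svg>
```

G21
G90
G0 X66.67 Y163.89
M4 S798
G1 X98.23 Y163.89 F758
G1 X98.23 Y127.52 F758
G1 X66.67 Y127.52 F758
G1 X66.67 Y163.89 F758
G0 X56.47 Y135.37
M4 S798
G1 X47.47 Y132.33 F758
G1 X35.84 Y121.95 F758
G1 X40.55 Y103.99 F758
G0 X107.18 Y54.94
M4 S113
G1 X106.52 Y66.49 F3064
G1 X79.47 Y86.79 F3064
G1 X58.90 Y95.06 F3064
M5
G0 X0.00 Y0.00

1 u = 1 mm; y_m = 167.24 − y.

[1] `<rect>` rectangle, #ff8800→cut S798 F758: (66.67,163.89) → (98.23,163.89) → (98.23,127.52) → (66.67,127.52) → (66.67,163.89) (closed)

[2] `<path>` cubic bezier, #ff8800→cut S798 F758: (56.47,135.37) → (47.47,132.33) → (35.84,121.95) → (40.55,103.99)

[3] `<path>` cubic bezier, #008000→engrave S113 F3064: (107.18,54.94) → (106.52,66.49) → (79.47,86.79) → (58.90,95.06)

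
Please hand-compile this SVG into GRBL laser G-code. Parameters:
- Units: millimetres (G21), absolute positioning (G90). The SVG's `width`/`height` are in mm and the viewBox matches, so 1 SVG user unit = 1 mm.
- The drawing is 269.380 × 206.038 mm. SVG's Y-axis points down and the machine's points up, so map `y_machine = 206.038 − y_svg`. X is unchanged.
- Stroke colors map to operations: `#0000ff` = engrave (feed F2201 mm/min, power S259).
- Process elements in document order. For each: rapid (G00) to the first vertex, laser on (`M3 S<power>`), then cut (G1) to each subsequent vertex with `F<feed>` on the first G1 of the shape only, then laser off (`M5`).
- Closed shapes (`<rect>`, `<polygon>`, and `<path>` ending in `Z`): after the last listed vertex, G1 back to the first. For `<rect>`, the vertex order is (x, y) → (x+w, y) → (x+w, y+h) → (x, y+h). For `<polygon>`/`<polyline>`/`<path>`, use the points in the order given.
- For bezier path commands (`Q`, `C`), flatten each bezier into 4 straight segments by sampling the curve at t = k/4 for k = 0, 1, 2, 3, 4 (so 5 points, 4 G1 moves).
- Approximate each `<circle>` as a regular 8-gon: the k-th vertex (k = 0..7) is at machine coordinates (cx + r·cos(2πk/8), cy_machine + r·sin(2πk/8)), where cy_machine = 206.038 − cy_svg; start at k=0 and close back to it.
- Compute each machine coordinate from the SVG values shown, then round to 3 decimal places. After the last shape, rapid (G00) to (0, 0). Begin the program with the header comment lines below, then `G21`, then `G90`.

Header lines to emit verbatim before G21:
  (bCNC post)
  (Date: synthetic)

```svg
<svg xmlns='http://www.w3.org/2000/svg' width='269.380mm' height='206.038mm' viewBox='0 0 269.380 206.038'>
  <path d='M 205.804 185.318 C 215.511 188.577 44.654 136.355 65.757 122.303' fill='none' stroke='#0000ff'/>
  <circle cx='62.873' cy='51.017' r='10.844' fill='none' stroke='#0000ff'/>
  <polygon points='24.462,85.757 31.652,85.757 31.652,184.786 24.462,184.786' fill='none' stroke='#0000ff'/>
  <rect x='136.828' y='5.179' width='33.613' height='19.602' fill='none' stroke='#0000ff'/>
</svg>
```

(bCNC post)
(Date: synthetic)
G21
G90
G00 X205.804 Y20.720
M3 S259
G1 X185.049 Y27.215 F2201
G1 X131.507 Y45.736
G1 X80.102 Y67.502
G1 X65.757 Y83.735
M5
G00 X73.717 Y155.021
M3 S259
G1 X70.541 Y162.689 F2201
G1 X62.873 Y165.865
G1 X55.205 Y162.689
G1 X52.029 Y155.021
G1 X55.205 Y147.353
G1 X62.873 Y144.177
G1 X70.541 Y147.353
G1 X73.717 Y155.021
M5
G00 X24.462 Y120.281
M3 S259
G1 X31.652 Y120.281 F2201
G1 X31.652 Y21.252
G1 X24.462 Y21.252
G1 X24.462 Y120.281
M5
G00 X136.828 Y200.859
M3 S259
G1 X170.441 Y200.859 F2201
G1 X170.441 Y181.257
G1 X136.828 Y181.257
G1 X136.828 Y200.859
M5
G00 X0.000 Y0.000

Since the viewBox matches the mm dimensions, user units are millimetres directly. The only transform is the Y-flip y_m = 206.038 − y_svg.

Shape 1 is a cubic bezier drawn with `<path>`. Its stroke #0000ff means engrave at S259, F2201. After flipping Y the toolpath is (205.804,20.720) → (185.049,27.215) → (131.507,45.736) → (80.102,67.502) → (65.757,83.735).

Shape 2 is a circle drawn with `<circle>`. Its stroke #0000ff means engrave at S259, F2201. After flipping Y the toolpath is (73.717,155.021) → (70.541,162.689) → (62.873,165.865) → (55.205,162.689) → (52.029,155.021) → (55.205,147.353) → (62.873,144.177) → (70.541,147.353) → (73.717,155.021), returning to the start.

Shape 3 is a rectangle drawn with `<polygon>`. Its stroke #0000ff means engrave at S259, F2201. After flipping Y the toolpath is (24.462,120.281) → (31.652,120.281) → (31.652,21.252) → (24.462,21.252) → (24.462,120.281), returning to the start.

Shape 4 is a rectangle drawn with `<rect>`. Its stroke #0000ff means engrave at S259, F2201. After flipping Y the toolpath is (136.828,200.859) → (170.441,200.859) → (170.441,181.257) → (136.828,181.257) → (136.828,200.859), returning to the start.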